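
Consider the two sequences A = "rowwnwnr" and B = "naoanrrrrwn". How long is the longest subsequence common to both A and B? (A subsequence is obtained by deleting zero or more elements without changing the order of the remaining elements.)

A longest common subsequence is onwn (length 4); the LCS DP confirms no longer common subsequence exists.

4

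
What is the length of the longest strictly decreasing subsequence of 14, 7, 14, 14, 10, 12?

2

One longest decreasing subsequence is 14, 7 (positions 1,2), of length 2; no longer one exists.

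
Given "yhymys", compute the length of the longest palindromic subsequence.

One longest palindromic subsequence is ymy (positions 3,4,5); it reads the same forward and backward, and the interval DP gives dp[1][6] = 3.

3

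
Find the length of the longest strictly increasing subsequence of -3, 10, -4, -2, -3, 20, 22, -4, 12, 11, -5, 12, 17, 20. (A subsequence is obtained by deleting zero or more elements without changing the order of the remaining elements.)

6

Let dp[i] be the longest increasing subsequence ending at position i. Then dp = [1, 2, 1, 2, 2, 3, 4, 1, 3, 3, 1, 4, 5, 6].
The maximum is 6; one witness is -3, 10, 11, 12, 17, 20 at positions 1,2,10,12,13,14.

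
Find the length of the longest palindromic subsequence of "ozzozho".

Using dp[i][j] = 2 + dp[i+1][j−1] if the ends match, else max(dp[i+1][j], dp[i][j−1]):
dp[1][7] = 5. A witness is ozozo at positions 1,3,4,5,7.

5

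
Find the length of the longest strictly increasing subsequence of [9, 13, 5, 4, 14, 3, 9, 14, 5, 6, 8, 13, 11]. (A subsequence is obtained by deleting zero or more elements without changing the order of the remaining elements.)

One longest increasing subsequence is 4, 5, 6, 8, 13 (positions 4,9,10,11,12), of length 5; no longer one exists.

5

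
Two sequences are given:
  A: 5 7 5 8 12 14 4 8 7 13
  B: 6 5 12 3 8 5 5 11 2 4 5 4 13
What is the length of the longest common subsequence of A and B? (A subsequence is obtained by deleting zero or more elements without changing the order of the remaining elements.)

Backtracking the LCS table gives one alignment: 5 (A1,B7) → 5 (A3,B11) → 4 (A7,B12) → 13 (A10,B13).
So the longest common subsequence has length 4.

4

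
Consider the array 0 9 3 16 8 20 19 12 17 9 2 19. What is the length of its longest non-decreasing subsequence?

One longest non-decreasing subsequence is 0, 3, 8, 12, 17, 19 (positions 1,3,5,8,9,12), of length 6; no longer one exists.

6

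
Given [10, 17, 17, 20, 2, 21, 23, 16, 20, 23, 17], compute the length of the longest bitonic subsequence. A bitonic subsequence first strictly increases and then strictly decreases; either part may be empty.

7

Let inc[i] be the LIS ending at i and dec[i] the longest strictly decreasing subsequence starting at i. inc = [1, 2, 2, 3, 1, 4, 5, 2, 3, 5, 3], dec = [2, 2, 2, 2, 1, 3, 3, 1, 2, 2, 1].
max_i inc[i]+dec[i]−1 = 7, with one witness 10, 17, 20, 21, 23, 20, 17.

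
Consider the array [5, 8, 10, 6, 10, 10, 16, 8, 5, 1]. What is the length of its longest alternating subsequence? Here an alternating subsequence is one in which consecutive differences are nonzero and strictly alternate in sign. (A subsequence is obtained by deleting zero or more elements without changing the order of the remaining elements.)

5

A longest alternating subsequence is 5, 8, 6, 10, 8 (positions 1,2,4,5,8); its 4 consecutive differences strictly alternate in sign, and length 5 is optimal.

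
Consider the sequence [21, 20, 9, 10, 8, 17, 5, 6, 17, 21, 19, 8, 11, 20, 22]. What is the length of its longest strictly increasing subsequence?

6

Let dp[i] be the longest increasing subsequence ending at position i. Then dp = [1, 1, 1, 2, 1, 3, 1, 2, 3, 4, 4, 3, 4, 5, 6].
The maximum is 6; one witness is 9, 10, 17, 19, 20, 22 at positions 3,4,6,11,14,15.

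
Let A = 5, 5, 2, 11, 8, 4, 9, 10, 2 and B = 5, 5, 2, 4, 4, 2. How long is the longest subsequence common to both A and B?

5

Backtracking the LCS table gives one alignment: 5 (A1,B1) → 5 (A2,B2) → 2 (A3,B3) → 4 (A6,B5) → 2 (A9,B6).
So the longest common subsequence has length 5.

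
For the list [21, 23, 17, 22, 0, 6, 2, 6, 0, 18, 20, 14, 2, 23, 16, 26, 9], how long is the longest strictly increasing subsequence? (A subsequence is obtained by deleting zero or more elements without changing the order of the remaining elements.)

One longest increasing subsequence is 0, 2, 6, 18, 20, 23, 26 (positions 5,7,8,10,11,14,16), of length 7; no longer one exists.

7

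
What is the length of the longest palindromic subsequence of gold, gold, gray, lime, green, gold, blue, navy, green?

3

One longest palindromic subsequence is green navy green (positions 5,8,9); it reads the same forward and backward, and the interval DP gives dp[1][9] = 3.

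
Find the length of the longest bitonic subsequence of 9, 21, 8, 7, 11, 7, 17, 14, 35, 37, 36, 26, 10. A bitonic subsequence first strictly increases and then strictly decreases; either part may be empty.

One longest bitonic subsequence is 9, 11, 17, 35, 37, 36, 26, 10 (positions 1,5,7,9,10,11,12,13): it rises to 37 then falls. Length 8 is optimal.

8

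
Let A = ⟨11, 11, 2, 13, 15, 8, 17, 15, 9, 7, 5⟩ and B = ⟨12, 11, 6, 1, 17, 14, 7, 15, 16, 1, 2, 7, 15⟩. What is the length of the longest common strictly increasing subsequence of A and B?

2

For each value that appears in both, track the longest common increasing run ending there.
The best achievable length is 2; one witness is 11, 17 (A-positions 1,7, B-positions 2,5).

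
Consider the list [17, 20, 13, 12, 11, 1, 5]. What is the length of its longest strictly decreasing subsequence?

Let dp[i] be the longest decreasing subsequence ending at position i. Then dp = [1, 1, 2, 3, 4, 5, 5].
The maximum is 5; one witness is 17, 13, 12, 11, 1 at positions 1,3,4,5,6.

5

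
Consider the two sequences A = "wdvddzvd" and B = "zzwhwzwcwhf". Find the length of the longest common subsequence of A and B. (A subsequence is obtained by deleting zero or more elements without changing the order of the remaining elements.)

2

A longest common subsequence is wz (length 2); the LCS DP confirms no longer common subsequence exists.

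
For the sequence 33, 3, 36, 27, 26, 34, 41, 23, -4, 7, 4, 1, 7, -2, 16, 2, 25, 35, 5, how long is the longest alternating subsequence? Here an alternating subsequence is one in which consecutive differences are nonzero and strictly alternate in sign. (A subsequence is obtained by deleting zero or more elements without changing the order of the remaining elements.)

14

Track the best alternating length ending on an up-step vs a down-step at each position: up/down = 1/1, 1/2, 3/1, 3/4, 3/4, 5/4, 5/1, 3/6, 1/6, 7/6, 7/8, 7/8, 9/6, 7/10, 11/6, 11/12, 13/6, 13/6, 13/14.
The maximum over both is 14; one such subsequence is 33, 3, 36, 27, 34, -4, 7, 4, 7, -2, 16, 2, 25, 5.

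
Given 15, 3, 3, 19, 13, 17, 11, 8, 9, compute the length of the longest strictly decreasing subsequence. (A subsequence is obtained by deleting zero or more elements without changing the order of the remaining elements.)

One longest decreasing subsequence is 15, 13, 11, 8 (positions 1,5,7,8), of length 4; no longer one exists.

4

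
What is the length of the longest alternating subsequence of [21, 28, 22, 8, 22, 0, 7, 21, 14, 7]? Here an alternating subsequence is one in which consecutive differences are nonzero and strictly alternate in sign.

Track the best alternating length ending on an up-step vs a down-step at each position: up/down = 1/1, 2/1, 2/3, 1/3, 4/3, 1/5, 6/5, 6/5, 6/7, 6/7.
The maximum over both is 7; one such subsequence is 21, 28, 8, 22, 0, 21, 14.

7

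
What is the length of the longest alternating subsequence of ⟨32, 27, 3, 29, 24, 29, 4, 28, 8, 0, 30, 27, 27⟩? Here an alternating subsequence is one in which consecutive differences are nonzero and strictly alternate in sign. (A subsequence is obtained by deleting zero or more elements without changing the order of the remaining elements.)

A longest alternating subsequence is 32, 27, 29, 24, 29, 4, 28, 8, 30, 27 (positions 1,2,4,5,6,7,8,9,11,12); its 9 consecutive differences strictly alternate in sign, and length 10 is optimal.

10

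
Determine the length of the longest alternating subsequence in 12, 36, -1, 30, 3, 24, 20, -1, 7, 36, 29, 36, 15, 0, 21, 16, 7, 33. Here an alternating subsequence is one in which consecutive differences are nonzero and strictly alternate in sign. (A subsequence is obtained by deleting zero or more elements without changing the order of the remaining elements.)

14

Track the best alternating length ending on an up-step vs a down-step at each position: up/down = 1/1, 2/1, 1/3, 4/3, 4/5, 6/5, 6/7, 1/7, 8/7, 8/1, 8/9, 10/1, 8/11, 8/11, 12/11, 12/13, 12/13, 14/11.
The maximum over both is 14; one such subsequence is 12, 36, -1, 30, 3, 24, 20, 36, 29, 36, 15, 21, 16, 33.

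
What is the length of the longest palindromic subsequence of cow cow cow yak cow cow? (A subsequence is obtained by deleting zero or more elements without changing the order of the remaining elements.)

5

One longest palindromic subsequence is cow cow yak cow cow (positions 1,2,4,5,6); it reads the same forward and backward, and the interval DP gives dp[1][6] = 5.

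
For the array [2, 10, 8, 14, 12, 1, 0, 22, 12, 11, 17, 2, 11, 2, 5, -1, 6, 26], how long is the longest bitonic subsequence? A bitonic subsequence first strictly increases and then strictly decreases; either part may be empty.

8

Let inc[i] be the LIS ending at i and dec[i] the longest strictly decreasing subsequence starting at i. inc = [1, 2, 2, 3, 3, 1, 1, 4, 3, 3, 4, 2, 3, 2, 3, 1, 4, 5], dec = [4, 5, 4, 5, 4, 3, 2, 5, 4, 3, 4, 2, 3, 2, 2, 1, 1, 1].
max_i inc[i]+dec[i]−1 = 8, with one witness 2, 10, 14, 22, 17, 11, 5, -1.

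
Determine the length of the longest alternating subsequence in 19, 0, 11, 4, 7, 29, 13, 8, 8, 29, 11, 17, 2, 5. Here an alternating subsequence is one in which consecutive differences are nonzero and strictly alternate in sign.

Track the best alternating length ending on an up-step vs a down-step at each position: up/down = 1/1, 1/2, 3/2, 3/4, 5/4, 5/1, 5/6, 5/6, 5/6, 7/1, 7/8, 9/8, 3/10, 11/10.
The maximum over both is 11; one such subsequence is 19, 0, 11, 4, 29, 13, 29, 11, 17, 2, 5.

11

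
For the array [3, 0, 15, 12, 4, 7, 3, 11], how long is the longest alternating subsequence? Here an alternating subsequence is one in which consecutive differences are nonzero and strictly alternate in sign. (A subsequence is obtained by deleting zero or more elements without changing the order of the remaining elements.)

A longest alternating subsequence is 3, 0, 15, 4, 7, 3, 11 (positions 1,2,3,5,6,7,8); its 6 consecutive differences strictly alternate in sign, and length 7 is optimal.

7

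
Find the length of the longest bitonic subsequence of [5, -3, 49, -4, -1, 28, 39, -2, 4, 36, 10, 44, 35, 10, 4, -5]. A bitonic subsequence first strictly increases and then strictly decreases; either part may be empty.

9

One longest bitonic subsequence is -3, -1, 28, 39, 36, 35, 10, 4, -5 (positions 2,5,6,7,10,13,14,15,16): it rises to 39 then falls. Length 9 is optimal.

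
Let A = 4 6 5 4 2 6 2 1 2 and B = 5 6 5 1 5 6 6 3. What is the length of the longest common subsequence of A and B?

Backtracking the LCS table gives one alignment: 6 (A2,B2) → 5 (A3,B5) → 6 (A6,B7).
So the longest common subsequence has length 3.

3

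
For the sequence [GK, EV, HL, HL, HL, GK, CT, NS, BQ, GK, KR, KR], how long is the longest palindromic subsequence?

5

Using dp[i][j] = 2 + dp[i+1][j−1] if the ends match, else max(dp[i+1][j], dp[i][j−1]):
dp[1][12] = 5. A witness is GK HL HL HL GK at positions 1,3,4,5,10.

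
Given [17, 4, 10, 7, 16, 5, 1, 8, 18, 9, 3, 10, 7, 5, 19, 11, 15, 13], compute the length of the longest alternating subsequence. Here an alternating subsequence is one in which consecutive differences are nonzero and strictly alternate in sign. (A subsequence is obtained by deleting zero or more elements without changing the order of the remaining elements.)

14

Track the best alternating length ending on an up-step vs a down-step at each position: up/down = 1/1, 1/2, 3/2, 3/4, 5/2, 3/6, 1/6, 7/6, 7/1, 7/8, 7/8, 9/8, 9/10, 9/10, 11/1, 11/12, 13/12, 13/14.
The maximum over both is 14; one such subsequence is 17, 4, 10, 7, 16, 5, 18, 9, 10, 7, 19, 11, 15, 13.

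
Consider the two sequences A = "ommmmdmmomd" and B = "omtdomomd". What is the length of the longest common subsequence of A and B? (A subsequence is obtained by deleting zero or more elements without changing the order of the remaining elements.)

A longest common subsequence is omdmomd (length 7); the LCS DP confirms no longer common subsequence exists.

7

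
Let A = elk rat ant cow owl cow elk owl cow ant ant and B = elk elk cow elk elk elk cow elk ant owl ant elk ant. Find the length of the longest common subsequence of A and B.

A longest common subsequence is elk, cow, cow, elk, owl, ant, ant (length 7); the LCS DP confirms no longer common subsequence exists.

7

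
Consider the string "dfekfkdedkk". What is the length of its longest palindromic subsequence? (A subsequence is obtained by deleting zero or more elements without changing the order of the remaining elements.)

Using dp[i][j] = 2 + dp[i+1][j−1] if the ends match, else max(dp[i+1][j], dp[i][j−1]):
dp[1][11] = 7. A witness is kkdedkk at positions 4,6,7,8,9,10,11.

7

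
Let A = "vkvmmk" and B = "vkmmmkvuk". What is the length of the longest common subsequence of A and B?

Backtracking the LCS table gives one alignment: v (A1,B1) → k (A2,B2) → m (A4,B4) → m (A5,B5) → k (A6,B9).
So the longest common subsequence has length 5.

5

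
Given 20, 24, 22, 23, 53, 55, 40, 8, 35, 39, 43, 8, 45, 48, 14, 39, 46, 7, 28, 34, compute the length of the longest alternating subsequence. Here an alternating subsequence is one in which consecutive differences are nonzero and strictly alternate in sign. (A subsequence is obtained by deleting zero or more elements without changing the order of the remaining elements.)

12

A longest alternating subsequence is 20, 24, 22, 23, 8, 35, 8, 45, 14, 39, 7, 28 (positions 1,2,3,4,8,9,12,13,15,16,18,19); its 11 consecutive differences strictly alternate in sign, and length 12 is optimal.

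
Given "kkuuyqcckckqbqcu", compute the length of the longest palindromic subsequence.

7

One longest palindromic subsequence is ucqbqcu (positions 3,7,12,13,14,15,16); it reads the same forward and backward, and the interval DP gives dp[1][16] = 7.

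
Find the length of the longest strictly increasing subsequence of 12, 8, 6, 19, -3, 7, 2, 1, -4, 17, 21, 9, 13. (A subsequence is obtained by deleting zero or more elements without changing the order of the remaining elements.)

Scanning left to right, the best length ending at each element is: 12→1, 8→1, 6→1, 19→2, -3→1, 7→2, 2→2, 1→2, -4→1, 17→3, 21→4, 9→3, 13→4.
So the longest increasing subsequence has length 4, e.g. 6, 7, 17, 21.

4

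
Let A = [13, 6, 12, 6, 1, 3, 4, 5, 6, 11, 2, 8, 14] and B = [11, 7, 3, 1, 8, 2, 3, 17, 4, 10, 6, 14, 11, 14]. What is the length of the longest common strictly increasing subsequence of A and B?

A longest common strictly increasing subsequence is 1, 3, 4, 6, 11, 14 (length 6); it appears in order in both A and B, and no longer such subsequence exists.

6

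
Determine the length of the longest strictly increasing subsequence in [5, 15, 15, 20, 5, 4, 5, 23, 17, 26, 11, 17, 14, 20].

5

Let dp[i] be the longest increasing subsequence ending at position i. Then dp = [1, 2, 2, 3, 1, 1, 2, 4, 3, 5, 3, 4, 4, 5].
The maximum is 5; one witness is 5, 15, 20, 23, 26 at positions 1,2,4,8,10.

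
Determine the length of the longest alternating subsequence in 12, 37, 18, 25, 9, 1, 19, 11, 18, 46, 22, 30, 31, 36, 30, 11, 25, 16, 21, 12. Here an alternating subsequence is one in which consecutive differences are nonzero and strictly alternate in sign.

A longest alternating subsequence is 12, 37, 18, 25, 9, 19, 11, 46, 22, 30, 11, 25, 16, 21, 12 (positions 1,2,3,4,5,7,8,10,11,12,16,17,18,19,20); its 14 consecutive differences strictly alternate in sign, and length 15 is optimal.

15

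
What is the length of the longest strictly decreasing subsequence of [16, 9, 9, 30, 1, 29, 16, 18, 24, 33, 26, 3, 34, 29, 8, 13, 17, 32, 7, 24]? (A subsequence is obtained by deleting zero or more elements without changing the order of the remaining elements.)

5

One longest decreasing subsequence is 30, 29, 16, 8, 7 (positions 4,6,7,15,19), of length 5; no longer one exists.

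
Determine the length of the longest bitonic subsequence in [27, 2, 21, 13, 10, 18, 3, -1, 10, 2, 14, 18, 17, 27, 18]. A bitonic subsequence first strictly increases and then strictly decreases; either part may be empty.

One longest bitonic subsequence is 2, 3, 10, 14, 18, 27, 18 (positions 2,7,9,11,12,14,15): it rises to 27 then falls. Length 7 is optimal.

7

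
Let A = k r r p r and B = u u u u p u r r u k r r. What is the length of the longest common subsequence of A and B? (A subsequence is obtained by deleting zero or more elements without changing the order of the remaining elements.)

A longest common subsequence is krr (length 3); the LCS DP confirms no longer common subsequence exists.

3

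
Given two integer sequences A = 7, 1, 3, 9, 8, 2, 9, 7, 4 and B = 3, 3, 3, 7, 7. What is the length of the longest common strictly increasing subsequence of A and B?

2

A longest common strictly increasing subsequence is 3, 7 (length 2); it appears in order in both A and B, and no longer such subsequence exists.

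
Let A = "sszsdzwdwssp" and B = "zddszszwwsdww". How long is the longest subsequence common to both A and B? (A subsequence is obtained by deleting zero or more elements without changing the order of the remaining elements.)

7

Backtracking the LCS table gives one alignment: s (A1,B4) → s (A2,B6) → z (A3,B7) → s (A4,B10) → d (A5,B11) → w (A7,B12) → w (A9,B13).
So the longest common subsequence has length 7.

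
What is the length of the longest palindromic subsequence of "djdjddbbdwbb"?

5

Using dp[i][j] = 2 + dp[i+1][j−1] if the ends match, else max(dp[i+1][j], dp[i][j−1]):
dp[1][12] = 5. A witness is bbwbb at positions 7,8,10,11,12.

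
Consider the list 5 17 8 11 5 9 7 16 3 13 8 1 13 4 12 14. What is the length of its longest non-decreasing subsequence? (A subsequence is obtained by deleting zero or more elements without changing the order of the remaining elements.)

Let dp[i] be the longest non-decreasing subsequence ending at position i. Then dp = [1, 2, 2, 3, 2, 3, 3, 4, 1, 4, 4, 1, 5, 2, 5, 6].
The maximum is 6; one witness is 5, 8, 11, 13, 13, 14 at positions 1,3,4,10,13,16.

6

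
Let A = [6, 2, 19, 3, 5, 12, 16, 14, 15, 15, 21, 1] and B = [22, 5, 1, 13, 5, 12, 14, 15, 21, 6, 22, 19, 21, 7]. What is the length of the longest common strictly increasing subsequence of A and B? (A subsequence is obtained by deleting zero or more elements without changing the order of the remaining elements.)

A longest common strictly increasing subsequence is 5, 12, 14, 15, 21 (length 5); it appears in order in both A and B, and no longer such subsequence exists.

5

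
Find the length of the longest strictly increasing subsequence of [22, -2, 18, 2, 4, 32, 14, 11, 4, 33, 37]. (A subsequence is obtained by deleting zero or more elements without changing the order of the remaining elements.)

6

One longest increasing subsequence is -2, 2, 4, 32, 33, 37 (positions 2,4,5,6,10,11), of length 6; no longer one exists.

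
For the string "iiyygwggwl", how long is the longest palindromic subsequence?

4

One longest palindromic subsequence is wggw (positions 6,7,8,9); it reads the same forward and backward, and the interval DP gives dp[1][10] = 4.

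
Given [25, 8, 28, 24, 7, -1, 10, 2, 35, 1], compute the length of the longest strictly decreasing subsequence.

5

One longest decreasing subsequence is 25, 8, 7, 2, 1 (positions 1,2,5,8,10), of length 5; no longer one exists.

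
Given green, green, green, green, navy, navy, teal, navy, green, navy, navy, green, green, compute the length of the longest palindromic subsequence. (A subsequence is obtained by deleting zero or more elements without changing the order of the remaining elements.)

9

One longest palindromic subsequence is green green navy navy green navy navy green green (positions 1,2,5,6,9,10,11,12,13); it reads the same forward and backward, and the interval DP gives dp[1][13] = 9.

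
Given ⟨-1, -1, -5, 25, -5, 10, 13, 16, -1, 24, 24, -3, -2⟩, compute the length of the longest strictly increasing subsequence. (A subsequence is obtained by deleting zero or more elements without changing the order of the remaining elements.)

5

Let dp[i] be the longest increasing subsequence ending at position i. Then dp = [1, 1, 1, 2, 1, 2, 3, 4, 2, 5, 5, 2, 3].
The maximum is 5; one witness is -1, 10, 13, 16, 24 at positions 1,6,7,8,10.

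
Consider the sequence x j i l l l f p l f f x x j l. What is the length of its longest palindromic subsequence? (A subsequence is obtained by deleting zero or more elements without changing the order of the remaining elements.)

One longest palindromic subsequence is jllllj (positions 2,4,5,6,9,14); it reads the same forward and backward, and the interval DP gives dp[1][15] = 6.

6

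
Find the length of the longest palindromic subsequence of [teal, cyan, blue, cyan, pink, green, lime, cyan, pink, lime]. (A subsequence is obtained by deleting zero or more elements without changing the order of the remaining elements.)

3

Using dp[i][j] = 2 + dp[i+1][j−1] if the ends match, else max(dp[i+1][j], dp[i][j−1]):
dp[1][10] = 3. A witness is lime pink lime at positions 7,9,10.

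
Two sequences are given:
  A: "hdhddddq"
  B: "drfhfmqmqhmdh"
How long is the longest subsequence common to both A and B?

Backtracking the LCS table gives one alignment: h (A1,B10) → d (A2,B12) → h (A3,B13).
So the longest common subsequence has length 3.

3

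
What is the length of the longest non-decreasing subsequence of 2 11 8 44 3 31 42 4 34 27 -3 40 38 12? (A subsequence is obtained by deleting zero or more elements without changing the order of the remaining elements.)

5

Scanning left to right, the best length ending at each element is: 2→1, 11→2, 8→2, 44→3, 3→2, 31→3, 42→4, 4→3, 34→4, 27→4, -3→1, 40→5, 38→5, 12→4.
So the longest non-decreasing subsequence has length 5, e.g. 2, 11, 31, 34, 40.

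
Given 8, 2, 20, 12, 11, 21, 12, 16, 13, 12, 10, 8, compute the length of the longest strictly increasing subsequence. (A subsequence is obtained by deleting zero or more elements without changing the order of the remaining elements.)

4

Let dp[i] be the longest increasing subsequence ending at position i. Then dp = [1, 1, 2, 2, 2, 3, 3, 4, 4, 3, 2, 2].
The maximum is 4; one witness is 8, 11, 12, 16 at positions 1,5,7,8.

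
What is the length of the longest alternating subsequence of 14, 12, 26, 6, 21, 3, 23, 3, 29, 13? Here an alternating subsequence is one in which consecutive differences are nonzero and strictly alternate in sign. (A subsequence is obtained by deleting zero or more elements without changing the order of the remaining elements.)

Track the best alternating length ending on an up-step vs a down-step at each position: up/down = 1/1, 1/2, 3/1, 1/4, 5/4, 1/6, 7/4, 1/8, 9/1, 9/10.
The maximum over both is 10; one such subsequence is 14, 12, 26, 6, 21, 3, 23, 3, 29, 13.

10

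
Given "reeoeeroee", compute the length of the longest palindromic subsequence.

8

One longest palindromic subsequence is eeoeeoee (positions 2,3,4,5,6,8,9,10); it reads the same forward and backward, and the interval DP gives dp[1][10] = 8.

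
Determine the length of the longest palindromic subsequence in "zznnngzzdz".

One longest palindromic subsequence is zznnnzz (positions 1,2,3,4,5,8,10); it reads the same forward and backward, and the interval DP gives dp[1][10] = 7.

7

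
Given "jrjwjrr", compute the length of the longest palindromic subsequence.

5

One longest palindromic subsequence is rjwjr (positions 2,3,4,5,7); it reads the same forward and backward, and the interval DP gives dp[1][7] = 5.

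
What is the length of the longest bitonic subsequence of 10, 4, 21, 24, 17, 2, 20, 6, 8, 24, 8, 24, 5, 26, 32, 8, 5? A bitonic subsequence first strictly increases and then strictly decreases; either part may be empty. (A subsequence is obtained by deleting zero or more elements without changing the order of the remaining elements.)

Let inc[i] be the LIS ending at i and dec[i] the longest strictly decreasing subsequence starting at i. inc = [1, 1, 2, 3, 2, 1, 3, 2, 3, 4, 3, 4, 2, 5, 6, 3, 2], dec = [3, 2, 4, 4, 3, 1, 3, 2, 2, 3, 2, 3, 1, 3, 3, 2, 1].
max_i inc[i]+dec[i]−1 = 8, with one witness 10, 17, 20, 24, 26, 32, 8, 5.

8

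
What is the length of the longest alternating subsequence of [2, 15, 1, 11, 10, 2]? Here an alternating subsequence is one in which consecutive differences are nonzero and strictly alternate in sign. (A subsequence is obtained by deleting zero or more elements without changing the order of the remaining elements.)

5

A longest alternating subsequence is 2, 15, 1, 11, 10 (positions 1,2,3,4,5); its 4 consecutive differences strictly alternate in sign, and length 5 is optimal.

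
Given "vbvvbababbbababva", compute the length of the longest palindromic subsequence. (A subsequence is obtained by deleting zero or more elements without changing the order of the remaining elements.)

13

Using dp[i][j] = 2 + dp[i+1][j−1] if the ends match, else max(dp[i+1][j], dp[i][j−1]):
dp[1][17] = 13. A witness is vbababbbababv at positions 4,5,6,7,8,9,10,11,12,13,14,15,16.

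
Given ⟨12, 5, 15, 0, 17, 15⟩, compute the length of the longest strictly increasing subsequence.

3

One longest increasing subsequence is 12, 15, 17 (positions 1,3,5), of length 3; no longer one exists.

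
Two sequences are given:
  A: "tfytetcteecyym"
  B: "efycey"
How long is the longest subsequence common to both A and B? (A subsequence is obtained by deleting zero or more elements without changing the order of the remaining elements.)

5

A longest common subsequence is fycey (length 5); the LCS DP confirms no longer common subsequence exists.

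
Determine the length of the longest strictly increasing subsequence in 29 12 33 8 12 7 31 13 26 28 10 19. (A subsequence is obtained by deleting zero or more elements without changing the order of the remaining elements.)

Scanning left to right, the best length ending at each element is: 29→1, 12→1, 33→2, 8→1, 12→2, 7→1, 31→3, 13→3, 26→4, 28→5, 10→2, 19→4.
So the longest increasing subsequence has length 5, e.g. 8, 12, 13, 26, 28.

5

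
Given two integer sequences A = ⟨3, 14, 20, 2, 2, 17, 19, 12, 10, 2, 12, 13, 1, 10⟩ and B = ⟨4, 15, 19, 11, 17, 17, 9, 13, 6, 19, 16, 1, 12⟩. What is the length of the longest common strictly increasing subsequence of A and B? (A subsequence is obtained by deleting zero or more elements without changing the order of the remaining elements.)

2

A longest common strictly increasing subsequence is 17, 19 (length 2); it appears in order in both A and B, and no longer such subsequence exists.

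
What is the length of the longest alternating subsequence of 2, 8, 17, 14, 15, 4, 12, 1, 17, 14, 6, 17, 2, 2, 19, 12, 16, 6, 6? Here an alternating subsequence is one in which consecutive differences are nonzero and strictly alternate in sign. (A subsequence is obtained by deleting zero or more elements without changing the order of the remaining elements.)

Track the best alternating length ending on an up-step vs a down-step at each position: up/down = 1/1, 2/1, 2/1, 2/3, 4/3, 2/5, 6/5, 1/7, 8/1, 8/9, 8/9, 10/1, 8/11, 8/11, 12/1, 12/13, 14/13, 12/15, 12/15.
The maximum over both is 15; one such subsequence is 2, 17, 14, 15, 4, 12, 1, 17, 14, 17, 2, 19, 12, 16, 6.

15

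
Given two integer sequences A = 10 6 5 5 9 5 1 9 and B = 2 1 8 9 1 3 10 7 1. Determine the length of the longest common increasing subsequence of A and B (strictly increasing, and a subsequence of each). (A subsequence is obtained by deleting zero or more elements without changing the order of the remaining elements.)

A longest common strictly increasing subsequence is 1, 9 (length 2); it appears in order in both A and B, and no longer such subsequence exists.

2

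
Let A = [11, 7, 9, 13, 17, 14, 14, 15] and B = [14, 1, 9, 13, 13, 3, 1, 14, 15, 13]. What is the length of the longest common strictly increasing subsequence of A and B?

For each value that appears in both, track the longest common increasing run ending there.
The best achievable length is 4; one witness is 9, 13, 14, 15 (A-positions 3,4,6,8, B-positions 3,4,8,9).

4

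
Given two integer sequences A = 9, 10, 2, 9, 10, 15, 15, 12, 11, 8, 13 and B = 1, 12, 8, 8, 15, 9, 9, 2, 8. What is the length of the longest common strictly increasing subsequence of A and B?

A longest common strictly increasing subsequence is 2, 8 (length 2); it appears in order in both A and B, and no longer such subsequence exists.

2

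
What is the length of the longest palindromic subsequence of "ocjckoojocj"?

Using dp[i][j] = 2 + dp[i+1][j−1] if the ends match, else max(dp[i+1][j], dp[i][j−1]):
dp[1][11] = 7. A witness is jcojocj at positions 3,4,6,8,9,10,11.

7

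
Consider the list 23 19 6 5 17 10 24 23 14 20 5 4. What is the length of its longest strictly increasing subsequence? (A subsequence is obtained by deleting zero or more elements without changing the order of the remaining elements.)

Let dp[i] be the longest increasing subsequence ending at position i. Then dp = [1, 1, 1, 1, 2, 2, 3, 3, 3, 4, 1, 1].
The maximum is 4; one witness is 6, 10, 14, 20 at positions 3,6,9,10.

4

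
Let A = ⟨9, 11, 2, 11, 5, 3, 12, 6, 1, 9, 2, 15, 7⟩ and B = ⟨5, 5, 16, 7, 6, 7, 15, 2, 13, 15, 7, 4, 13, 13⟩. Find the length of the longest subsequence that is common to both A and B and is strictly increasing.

3

For each value that appears in both, track the longest common increasing run ending there.
The best achievable length is 3; one witness is 5, 6, 7 (A-positions 5,8,13, B-positions 1,5,6).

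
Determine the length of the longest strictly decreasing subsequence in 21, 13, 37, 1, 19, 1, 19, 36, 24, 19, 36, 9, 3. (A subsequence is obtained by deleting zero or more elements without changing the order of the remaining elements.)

6

Let dp[i] be the longest decreasing subsequence ending at position i. Then dp = [1, 2, 1, 3, 2, 3, 2, 2, 3, 4, 2, 5, 6].
The maximum is 6; one witness is 37, 36, 24, 19, 9, 3 at positions 3,8,9,10,12,13.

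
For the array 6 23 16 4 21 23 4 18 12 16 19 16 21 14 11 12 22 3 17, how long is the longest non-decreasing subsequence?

One longest non-decreasing subsequence is 4, 4, 12, 16, 19, 21, 22 (positions 4,7,9,10,11,13,17), of length 7; no longer one exists.

7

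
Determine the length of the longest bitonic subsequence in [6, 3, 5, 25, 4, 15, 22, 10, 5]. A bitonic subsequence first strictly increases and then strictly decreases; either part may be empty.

6

One longest bitonic subsequence is 3, 5, 25, 22, 10, 5 (positions 2,3,4,7,8,9): it rises to 25 then falls. Length 6 is optimal.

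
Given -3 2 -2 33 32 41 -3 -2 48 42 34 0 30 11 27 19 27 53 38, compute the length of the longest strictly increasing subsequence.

One longest increasing subsequence is -3, -2, 0, 11, 19, 27, 53 (positions 1,3,12,14,16,17,18), of length 7; no longer one exists.

7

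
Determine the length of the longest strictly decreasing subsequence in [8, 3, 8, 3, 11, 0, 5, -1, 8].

4

Let dp[i] be the longest decreasing subsequence ending at position i. Then dp = [1, 2, 1, 2, 1, 3, 2, 4, 2].
The maximum is 4; one witness is 8, 3, 0, -1 at positions 1,2,6,8.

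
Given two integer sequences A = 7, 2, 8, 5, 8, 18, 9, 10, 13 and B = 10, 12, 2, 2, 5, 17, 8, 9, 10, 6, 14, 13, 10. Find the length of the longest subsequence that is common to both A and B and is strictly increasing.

6

For each value that appears in both, track the longest common increasing run ending there.
The best achievable length is 6; one witness is 2, 5, 8, 9, 10, 13 (A-positions 2,4,5,7,8,9, B-positions 3,5,7,8,9,12).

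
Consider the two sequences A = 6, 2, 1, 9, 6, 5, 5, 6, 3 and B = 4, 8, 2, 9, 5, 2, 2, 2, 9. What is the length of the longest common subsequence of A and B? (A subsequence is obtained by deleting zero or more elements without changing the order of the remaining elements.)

3

Backtracking the LCS table gives one alignment: 2 (A2,B3) → 9 (A4,B4) → 5 (A6,B5).
So the longest common subsequence has length 3.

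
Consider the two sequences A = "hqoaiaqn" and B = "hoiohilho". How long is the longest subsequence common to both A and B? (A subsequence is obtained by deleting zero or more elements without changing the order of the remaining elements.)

A longest common subsequence is hoi (length 3); the LCS DP confirms no longer common subsequence exists.

3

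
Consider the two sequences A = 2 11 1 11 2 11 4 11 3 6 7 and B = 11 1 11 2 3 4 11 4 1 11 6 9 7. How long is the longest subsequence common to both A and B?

9

Backtracking the LCS table gives one alignment: 11 (A2,B1) → 1 (A3,B2) → 11 (A4,B3) → 2 (A5,B4) → 11 (A6,B7) → 4 (A7,B8) → 11 (A8,B10) → 6 (A10,B11) → 7 (A11,B13).
So the longest common subsequence has length 9.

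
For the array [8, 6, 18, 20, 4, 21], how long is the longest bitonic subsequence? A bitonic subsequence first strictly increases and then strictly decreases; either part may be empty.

4

Let inc[i] be the LIS ending at i and dec[i] the longest strictly decreasing subsequence starting at i. inc = [1, 1, 2, 3, 1, 4], dec = [3, 2, 2, 2, 1, 1].
max_i inc[i]+dec[i]−1 = 4, with one witness 8, 18, 20, 4.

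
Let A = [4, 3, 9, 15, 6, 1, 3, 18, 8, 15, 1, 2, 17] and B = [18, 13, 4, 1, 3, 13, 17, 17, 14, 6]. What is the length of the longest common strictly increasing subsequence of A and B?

3

A longest common strictly increasing subsequence is 1, 3, 17 (length 3); it appears in order in both A and B, and no longer such subsequence exists.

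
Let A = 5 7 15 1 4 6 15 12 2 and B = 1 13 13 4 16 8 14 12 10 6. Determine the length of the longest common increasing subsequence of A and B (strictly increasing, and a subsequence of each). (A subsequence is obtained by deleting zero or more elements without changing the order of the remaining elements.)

3

A longest common strictly increasing subsequence is 1, 4, 12 (length 3); it appears in order in both A and B, and no longer such subsequence exists.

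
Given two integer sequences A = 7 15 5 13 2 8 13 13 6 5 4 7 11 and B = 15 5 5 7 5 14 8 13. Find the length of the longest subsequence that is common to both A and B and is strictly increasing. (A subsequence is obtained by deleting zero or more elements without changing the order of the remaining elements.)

A longest common strictly increasing subsequence is 5, 8, 13 (length 3); it appears in order in both A and B, and no longer such subsequence exists.

3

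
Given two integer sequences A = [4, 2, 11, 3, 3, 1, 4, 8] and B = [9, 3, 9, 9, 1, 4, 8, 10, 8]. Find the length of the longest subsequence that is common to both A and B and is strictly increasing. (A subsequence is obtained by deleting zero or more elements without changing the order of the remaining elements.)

3

A longest common strictly increasing subsequence is 3, 4, 8 (length 3); it appears in order in both A and B, and no longer such subsequence exists.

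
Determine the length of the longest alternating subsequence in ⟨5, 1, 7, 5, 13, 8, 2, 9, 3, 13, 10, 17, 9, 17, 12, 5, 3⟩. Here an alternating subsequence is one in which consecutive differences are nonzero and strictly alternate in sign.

14

Track the best alternating length ending on an up-step vs a down-step at each position: up/down = 1/1, 1/2, 3/1, 3/4, 5/1, 5/6, 3/6, 7/6, 7/8, 9/1, 9/10, 11/1, 9/12, 13/1, 13/14, 9/14, 7/14.
The maximum over both is 14; one such subsequence is 5, 1, 7, 5, 13, 8, 9, 3, 13, 10, 17, 9, 17, 12.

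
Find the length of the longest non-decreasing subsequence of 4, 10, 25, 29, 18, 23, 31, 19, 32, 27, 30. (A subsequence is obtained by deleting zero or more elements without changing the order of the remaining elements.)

Scanning left to right, the best length ending at each element is: 4→1, 10→2, 25→3, 29→4, 18→3, 23→4, 31→5, 19→4, 32→6, 27→5, 30→6.
So the longest non-decreasing subsequence has length 6, e.g. 4, 10, 25, 29, 31, 32.

6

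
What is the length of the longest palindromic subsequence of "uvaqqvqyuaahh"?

One longest palindromic subsequence is uvqqvu (positions 1,2,4,5,6,9); it reads the same forward and backward, and the interval DP gives dp[1][13] = 6.

6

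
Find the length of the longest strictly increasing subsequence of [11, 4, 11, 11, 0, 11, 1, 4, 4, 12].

Scanning left to right, the best length ending at each element is: 11→1, 4→1, 11→2, 11→2, 0→1, 11→2, 1→2, 4→3, 4→3, 12→4.
So the longest increasing subsequence has length 4, e.g. 0, 1, 4, 12.

4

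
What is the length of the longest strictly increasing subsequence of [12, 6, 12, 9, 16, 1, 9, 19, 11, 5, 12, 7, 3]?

4

Scanning left to right, the best length ending at each element is: 12→1, 6→1, 12→2, 9→2, 16→3, 1→1, 9→2, 19→4, 11→3, 5→2, 12→4, 7→3, 3→2.
So the longest increasing subsequence has length 4, e.g. 6, 12, 16, 19.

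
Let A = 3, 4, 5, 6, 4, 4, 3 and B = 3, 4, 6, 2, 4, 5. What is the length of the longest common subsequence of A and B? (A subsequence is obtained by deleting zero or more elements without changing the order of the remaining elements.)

4

Backtracking the LCS table gives one alignment: 3 (A1,B1) → 4 (A2,B2) → 6 (A4,B3) → 4 (A5,B5).
So the longest common subsequence has length 4.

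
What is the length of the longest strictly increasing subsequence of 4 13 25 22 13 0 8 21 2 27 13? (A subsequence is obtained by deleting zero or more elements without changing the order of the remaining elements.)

4

Let dp[i] be the longest increasing subsequence ending at position i. Then dp = [1, 2, 3, 3, 2, 1, 2, 3, 2, 4, 3].
The maximum is 4; one witness is 4, 13, 25, 27 at positions 1,2,3,10.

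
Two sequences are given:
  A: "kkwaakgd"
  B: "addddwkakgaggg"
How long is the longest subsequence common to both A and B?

4

Backtracking the LCS table gives one alignment: k (A1,B7) → k (A2,B9) → a (A4,B11) → g (A7,B14).
So the longest common subsequence has length 4.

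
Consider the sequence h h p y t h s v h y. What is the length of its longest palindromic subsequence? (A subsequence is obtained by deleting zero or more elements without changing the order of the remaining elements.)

One longest palindromic subsequence is yhvhy (positions 4,6,8,9,10); it reads the same forward and backward, and the interval DP gives dp[1][10] = 5.

5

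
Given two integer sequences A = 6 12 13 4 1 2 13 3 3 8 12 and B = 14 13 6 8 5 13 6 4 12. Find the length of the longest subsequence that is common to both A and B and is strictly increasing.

3

A longest common strictly increasing subsequence is 6, 8, 12 (length 3); it appears in order in both A and B, and no longer such subsequence exists.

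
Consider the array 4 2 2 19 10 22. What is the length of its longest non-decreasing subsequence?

4

Let dp[i] be the longest non-decreasing subsequence ending at position i. Then dp = [1, 1, 2, 3, 3, 4].
The maximum is 4; one witness is 2, 2, 19, 22 at positions 2,3,4,6.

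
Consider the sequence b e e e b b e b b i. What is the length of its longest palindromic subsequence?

Using dp[i][j] = 2 + dp[i+1][j−1] if the ends match, else max(dp[i+1][j], dp[i][j−1]):
dp[1][10] = 6. A witness is bebbeb at positions 1,4,5,6,7,9.

6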